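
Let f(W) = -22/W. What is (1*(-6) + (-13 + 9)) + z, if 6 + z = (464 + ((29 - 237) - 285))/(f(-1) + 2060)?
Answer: -33341/2082 ≈ -16.014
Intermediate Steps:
z = -12521/2082 (z = -6 + (464 + ((29 - 237) - 285))/(-22/(-1) + 2060) = -6 + (464 + (-208 - 285))/(-22*(-1) + 2060) = -6 + (464 - 493)/(22 + 2060) = -6 - 29/2082 = -12521/2082 ≈ -6.0139)
(1*(-6) + (-13 + 9)) + z = (1*(-6) + (-13 + 9)) - 12521/2082 = (-6 - 4) - 12521/2082 = -10 - 12521/2082 = -33341/2082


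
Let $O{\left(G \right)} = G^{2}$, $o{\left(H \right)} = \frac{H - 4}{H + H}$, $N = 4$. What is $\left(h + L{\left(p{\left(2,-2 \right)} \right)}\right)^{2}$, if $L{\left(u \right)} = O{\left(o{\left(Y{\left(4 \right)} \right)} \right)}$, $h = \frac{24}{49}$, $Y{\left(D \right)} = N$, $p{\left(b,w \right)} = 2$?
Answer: $\frac{576}{2401} \approx 0.2399$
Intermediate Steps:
$Y{\left(D \right)} = 4$
$h = \frac{24}{49}$ ($h = 24 \cdot \frac{1}{49} = \frac{24}{49} \approx 0.4898$)
$o{\left(H \right)} = \frac{-4 + H}{2 H}$
$L{\left(u \right)} = 0$ ($L{\left(u \right)} = \left(\frac{-4 + 4}{2 \cdot 4}\right)^{2} = \left(\frac{1}{2} \cdot \frac{1}{4} \cdot 0\right)^{2} = 0^{2} = 0$)
$\left(h + L{\left(p{\left(2,-2 \right)} \right)}\right)^{2} = \left(\frac{24}{49} + 0\right)^{2} = \left(\frac{24}{49}\right)^{2} = \frac{576}{2401}$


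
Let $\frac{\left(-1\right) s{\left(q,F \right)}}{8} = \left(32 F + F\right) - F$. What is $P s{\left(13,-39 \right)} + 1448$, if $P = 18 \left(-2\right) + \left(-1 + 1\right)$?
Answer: $-357976$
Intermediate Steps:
$s{\left(q,F \right)} = - 256 F$ ($s{\left(q,F \right)} = - 8 \left(\left(32 F + F\right) - F\right) = - 8 \left(33 F - F\right) = - 8 \cdot 32 F = - 256 F$)
$P = -36$ ($P = -36 + 0 = -36$)
$P s{\left(13,-39 \right)} + 1448 = - 36 \left(\left(-256\right) \left(-39\right)\right) + 1448 = \left(-36\right) 9984 + 1448 = -359424 + 1448 = -357976$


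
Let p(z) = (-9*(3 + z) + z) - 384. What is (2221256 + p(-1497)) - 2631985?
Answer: -399164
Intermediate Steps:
p(z) = -411 - 8*z (p(z) = ((-27 - 9*z) + z) - 384 = (-27 - 8*z) - 384 = -411 - 8*z)
(2221256 + p(-1497)) - 2631985 = (2221256 + (-411 - 8*(-1497))) - 2631985 = (2221256 + (-411 + 11976)) - 2631985 = (2221256 + 11565) - 2631985 = 2232821 - 2631985 = -399164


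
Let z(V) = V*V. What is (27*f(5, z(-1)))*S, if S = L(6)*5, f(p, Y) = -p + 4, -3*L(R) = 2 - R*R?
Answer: -1530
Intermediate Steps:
L(R) = -⅔ + R²/3 (L(R) = -(2 - R*R)/3 = -(2 - R²)/3 = -⅔ + R²/3)
z(V) = V²
f(p, Y) = 4 - p
S = 170/3 (S = (-⅔ + (⅓)*6²)*5 = (-⅔ + (⅓)*36)*5 = (-⅔ + 12)*5 = (34/3)*5 = 170/3 ≈ 56.667)
(27*f(5, z(-1)))*S = (27*(4 - 1*5))*(170/3) = (27*(4 - 5))*(170/3) = (27*(-1))*(170/3) = -27*170/3 = -1530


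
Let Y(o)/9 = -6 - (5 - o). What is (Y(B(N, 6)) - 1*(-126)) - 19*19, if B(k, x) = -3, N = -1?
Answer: -361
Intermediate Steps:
Y(o) = -99 + 9*o (Y(o) = 9*(-6 - (5 - o)) = 9*(-6 + (-5 + o)) = 9*(-11 + o) = -99 + 9*o)
(Y(B(N, 6)) - 1*(-126)) - 19*19 = ((-99 + 9*(-3)) - 1*(-126)) - 19*19 = ((-99 - 27) + 126) - 1*361 = (-126 + 126) - 361 = 0 - 361 = -361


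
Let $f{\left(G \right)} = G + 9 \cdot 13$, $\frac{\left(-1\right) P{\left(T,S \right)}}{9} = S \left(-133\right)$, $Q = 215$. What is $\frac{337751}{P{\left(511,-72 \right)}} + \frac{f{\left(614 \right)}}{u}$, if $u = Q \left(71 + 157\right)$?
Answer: $- \frac{1682329}{430920} \approx -3.904$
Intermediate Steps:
$u = 49020$ ($u = 215 \left(71 + 157\right) = 215 \cdot 228 = 49020$)
$P{\left(T,S \right)} = 1197 S$ ($P{\left(T,S \right)} = - 9 S \left(-133\right) = - 9 \left(- 133 S\right) = 1197 S$)
$f{\left(G \right)} = 117 + G$ ($f{\left(G \right)} = G + 117 = 117 + G$)
$\frac{337751}{P{\left(511,-72 \right)}} + \frac{f{\left(614 \right)}}{u} = \frac{337751}{1197 \left(-72\right)} + \frac{117 + 614}{49020} = \frac{337751}{-86184} + 731 \cdot \frac{1}{49020} = 337751 \left(- \frac{1}{86184}\right) + \frac{17}{1140} = - \frac{337751}{86184} + \frac{17}{1140} = - \frac{1682329}{430920}$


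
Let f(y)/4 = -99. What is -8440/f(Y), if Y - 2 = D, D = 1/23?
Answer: 2110/99 ≈ 21.313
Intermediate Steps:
D = 1/23 ≈ 0.043478
Y = 47/23 (Y = 2 + 1/23 = 47/23 ≈ 2.0435)
f(y) = -396 (f(y) = 4*(-99) = -396)
-8440/f(Y) = -8440/(-396) = -8440*(-1/396) = 2110/99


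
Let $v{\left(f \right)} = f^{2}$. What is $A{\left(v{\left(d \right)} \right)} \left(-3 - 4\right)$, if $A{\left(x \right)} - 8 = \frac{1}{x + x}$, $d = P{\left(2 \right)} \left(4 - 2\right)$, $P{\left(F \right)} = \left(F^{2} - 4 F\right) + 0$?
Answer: $- \frac{7175}{128} \approx -56.055$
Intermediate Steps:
$P{\left(F \right)} = F^{2} - 4 F$
$d = -8$ ($d = 2 \left(-4 + 2\right) \left(4 - 2\right) = 2 \left(-2\right) 2 = \left(-4\right) 2 = -8$)
$A{\left(x \right)} = 8 + \frac{1}{2 x}$ ($A{\left(x \right)} = 8 + \frac{1}{x + x} = 8 + \frac{1}{2 x}$)
$A{\left(v{\left(d \right)} \right)} \left(-3 - 4\right) = \left(8 + \frac{1}{2 \left(-8\right)^{2}}\right) \left(-3 - 4\right) = \left(8 + \frac{1}{2 \cdot 64}\right) \left(-7\right) = \left(8 + \frac{1}{2} \cdot \frac{1}{64}\right) \left(-7\right) = \left(8 + \frac{1}{128}\right) \left(-7\right) = \frac{1025}{128} \left(-7\right) = - \frac{7175}{128}$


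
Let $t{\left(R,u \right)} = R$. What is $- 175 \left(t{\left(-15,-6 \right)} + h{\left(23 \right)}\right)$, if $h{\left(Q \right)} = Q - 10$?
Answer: $350$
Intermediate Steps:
$h{\left(Q \right)} = -10 + Q$ ($h{\left(Q \right)} = Q - 10 = -10 + Q$)
$- 175 \left(t{\left(-15,-6 \right)} + h{\left(23 \right)}\right) = - 175 \left(-15 + \left(-10 + 23\right)\right) = - 175 \left(-15 + 13\right) = \left(-175\right) \left(-2\right) = 350$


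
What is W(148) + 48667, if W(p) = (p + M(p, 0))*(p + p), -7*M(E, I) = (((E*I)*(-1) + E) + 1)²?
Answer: -5924171/7 ≈ -8.4631e+5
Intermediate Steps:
M(E, I) = -(1 + E - E*I)²/7 (M(E, I) = -(((E*I)*(-1) + E) + 1)²/7 = -((-E*I + E) + 1)²/7 = -((E - E*I) + 1)²/7 = -(1 + E - E*I)²/7)
W(p) = 2*p*(p - (1 + p)²/7) (W(p) = (p - (1 + p - 1*p*0)²/7)*(p + p) = (p - (1 + p + 0)²/7)*(2*p) = (p - (1 + p)²/7)*(2*p) = 2*p*(p - (1 + p)²/7))
W(148) + 48667 = (2/7)*148*(-(1 + 148)² + 7*148) + 48667 = (2/7)*148*(-1*149² + 1036) + 48667 = (2/7)*148*(-1*22201 + 1036) + 48667 = (2/7)*148*(-22201 + 1036) + 48667 = (2/7)*148*(-21165) + 48667 = -6264840/7 + 48667 = -5924171/7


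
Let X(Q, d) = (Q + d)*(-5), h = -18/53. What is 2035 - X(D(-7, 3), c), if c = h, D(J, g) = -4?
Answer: 106705/53 ≈ 2013.3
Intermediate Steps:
h = -18/53 (h = -18*1/53 = -18/53 ≈ -0.33962)
c = -18/53 ≈ -0.33962
X(Q, d) = -5*Q - 5*d
2035 - X(D(-7, 3), c) = 2035 - (-5*(-4) - 5*(-18/53)) = 2035 - (20 + 90/53) = 2035 - 1*1150/53 = 2035 - 1150/53 = 106705/53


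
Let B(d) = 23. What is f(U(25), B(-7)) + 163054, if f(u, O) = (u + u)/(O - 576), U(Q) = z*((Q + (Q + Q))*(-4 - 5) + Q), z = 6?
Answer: 90176662/553 ≈ 1.6307e+5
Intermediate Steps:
U(Q) = -156*Q (U(Q) = 6*((Q + (Q + Q))*(-4 - 5) + Q) = 6*((Q + 2*Q)*(-9) + Q) = 6*((3*Q)*(-9) + Q) = 6*(-27*Q + Q) = 6*(-26*Q) = -156*Q)
f(u, O) = 2*u/(-576 + O) (f(u, O) = (2*u)/(-576 + O) = 2*u/(-576 + O))
f(U(25), B(-7)) + 163054 = 2*(-156*25)/(-576 + 23) + 163054 = 2*(-3900)/(-553) + 163054 = 2*(-3900)*(-1/553) + 163054 = 7800/553 + 163054 = 90176662/553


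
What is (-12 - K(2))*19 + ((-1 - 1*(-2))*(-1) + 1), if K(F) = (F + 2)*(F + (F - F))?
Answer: -380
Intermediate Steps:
K(F) = F*(2 + F) (K(F) = (2 + F)*(F + 0) = (2 + F)*F = F*(2 + F))
(-12 - K(2))*19 + ((-1 - 1*(-2))*(-1) + 1) = (-12 - 2*(2 + 2))*19 + ((-1 - 1*(-2))*(-1) + 1) = (-12 - 2*4)*19 + ((-1 + 2)*(-1) + 1) = (-12 - 1*8)*19 + (1*(-1) + 1) = (-12 - 8)*19 + (-1 + 1) = -20*19 + 0 = -380 + 0 = -380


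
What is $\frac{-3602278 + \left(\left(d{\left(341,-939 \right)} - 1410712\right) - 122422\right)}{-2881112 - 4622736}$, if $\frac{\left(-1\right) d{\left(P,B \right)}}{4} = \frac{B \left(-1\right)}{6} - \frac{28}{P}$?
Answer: $\frac{875694423}{1279406084} \approx 0.68445$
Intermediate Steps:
$d{\left(P,B \right)} = \frac{112}{P} + \frac{2 B}{3}$ ($d{\left(P,B \right)} = - 4 \left(\frac{B \left(-1\right)}{6} - \frac{28}{P}\right) = - 4 \left(- B \frac{1}{6} - \frac{28}{P}\right) = - 4 \left(- \frac{B}{6} - \frac{28}{P}\right) = - 4 \left(- \frac{28}{P} - \frac{B}{6}\right) = \frac{112}{P} + \frac{2 B}{3}$)
$\frac{-3602278 + \left(\left(d{\left(341,-939 \right)} - 1410712\right) - 122422\right)}{-2881112 - 4622736} = \frac{-3602278 - \frac{523012048}{341}}{-2881112 - 4622736} = \frac{-3602278 + \left(\left(\left(112 \cdot \frac{1}{341} - 626\right) - 1410712\right) - 122422\right)}{-7503848} = \left(-3602278 + \left(\left(\left(\frac{112}{341} - 626\right) - 1410712\right) - 122422\right)\right) \left(- \frac{1}{7503848}\right) = \left(-3602278 - \frac{523012048}{341}\right) \left(- \frac{1}{7503848}\right) = \left(- \frac{1751388846}{341}\right) \left(- \frac{1}{7503848}\right) = \frac{875694423}{1279406084}$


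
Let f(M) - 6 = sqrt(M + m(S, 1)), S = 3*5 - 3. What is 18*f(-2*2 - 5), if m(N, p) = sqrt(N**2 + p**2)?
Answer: 108 + 18*sqrt(-9 + sqrt(145)) ≈ 139.39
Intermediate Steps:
S = 12 (S = 15 - 3 = 12)
f(M) = 6 + sqrt(M + sqrt(145)) (f(M) = 6 + sqrt(M + sqrt(12**2 + 1**2)) = 6 + sqrt(M + sqrt(144 + 1)) = 6 + sqrt(M + sqrt(145)))
18*f(-2*2 - 5) = 18*(6 + sqrt((-2*2 - 5) + sqrt(145))) = 18*(6 + sqrt((-4 - 5) + sqrt(145))) = 18*(6 + sqrt(-9 + sqrt(145))) = 108 + 18*sqrt(-9 + sqrt(145))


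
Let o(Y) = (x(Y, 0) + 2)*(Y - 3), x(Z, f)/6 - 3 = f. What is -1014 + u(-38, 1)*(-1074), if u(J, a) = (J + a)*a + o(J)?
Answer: 919404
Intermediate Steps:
x(Z, f) = 18 + 6*f
o(Y) = -60 + 20*Y (o(Y) = ((18 + 6*0) + 2)*(Y - 3) = ((18 + 0) + 2)*(-3 + Y) = (18 + 2)*(-3 + Y) = 20*(-3 + Y) = -60 + 20*Y)
u(J, a) = -60 + 20*J + a*(J + a) (u(J, a) = (J + a)*a + (-60 + 20*J) = a*(J + a) + (-60 + 20*J) = -60 + 20*J + a*(J + a))
-1014 + u(-38, 1)*(-1074) = -1014 + (-60 + 1**2 + 20*(-38) - 38*1)*(-1074) = -1014 + (-60 + 1 - 760 - 38)*(-1074) = -1014 - 857*(-1074) = -1014 + 920418 = 919404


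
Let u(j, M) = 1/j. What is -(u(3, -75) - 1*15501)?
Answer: 46502/3 ≈ 15501.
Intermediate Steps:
-(u(3, -75) - 1*15501) = -(1/3 - 1*15501) = -(1/3 - 15501) = -1*(-46502/3) = 46502/3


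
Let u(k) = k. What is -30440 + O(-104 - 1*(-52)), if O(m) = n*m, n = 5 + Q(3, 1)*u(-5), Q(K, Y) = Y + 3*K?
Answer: -28100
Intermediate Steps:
n = -45 (n = 5 + (1 + 3*3)*(-5) = 5 + (1 + 9)*(-5) = 5 + 10*(-5) = 5 - 50 = -45)
O(m) = -45*m
-30440 + O(-104 - 1*(-52)) = -30440 - 45*(-104 - 1*(-52)) = -30440 - 45*(-104 + 52) = -30440 - 45*(-52) = -30440 + 2340 = -28100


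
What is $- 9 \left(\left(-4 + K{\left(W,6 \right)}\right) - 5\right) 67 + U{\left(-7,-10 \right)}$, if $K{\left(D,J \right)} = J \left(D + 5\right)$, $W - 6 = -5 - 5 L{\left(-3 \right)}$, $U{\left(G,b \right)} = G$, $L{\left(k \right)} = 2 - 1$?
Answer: $1802$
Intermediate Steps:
$L{\left(k \right)} = 1$
$W = -4$ ($W = 6 - 10 = -4$)
$K{\left(D,J \right)} = J \left(5 + D\right)$
$- 9 \left(\left(-4 + K{\left(W,6 \right)}\right) - 5\right) 67 + U{\left(-7,-10 \right)} = - 9 \left(\left(-4 + 6 \left(5 - 4\right)\right) - 5\right) 67 - 7 = - 9 \left(\left(-4 + 6 \cdot 1\right) - 5\right) 67 - 7 = - 9 \left(\left(-4 + 6\right) - 5\right) 67 - 7 = - 9 \left(2 - 5\right) 67 - 7 = \left(-9\right) \left(-3\right) 67 - 7 = 27 \cdot 67 - 7 = 1809 - 7 = 1802$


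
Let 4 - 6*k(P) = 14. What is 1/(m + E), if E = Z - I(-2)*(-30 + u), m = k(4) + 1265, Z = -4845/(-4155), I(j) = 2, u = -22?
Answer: 831/1137223 ≈ 0.00073073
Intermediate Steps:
k(P) = -5/3 (k(P) = ⅔ - ⅙*14 = ⅔ - 7/3 = -5/3)
Z = 323/277 (Z = -4845*(-1/4155) = 323/277 ≈ 1.1661)
m = 3790/3 (m = -5/3 + 1265 = 3790/3 ≈ 1263.3)
E = 29131/277 (E = 323/277 - 2*(-30 - 22) = 323/277 - 2*(-52) = 323/277 - 1*(-104) = 323/277 + 104 = 29131/277 ≈ 105.17)
1/(m + E) = 1/(3790/3 + 29131/277) = 1/(1137223/831) = 831/1137223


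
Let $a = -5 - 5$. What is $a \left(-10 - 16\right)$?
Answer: $260$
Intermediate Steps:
$a = -10$ ($a = -5 - 5 = -10$)
$a \left(-10 - 16\right) = - 10 \left(-10 - 16\right) = \left(-10\right) \left(-26\right) = 260$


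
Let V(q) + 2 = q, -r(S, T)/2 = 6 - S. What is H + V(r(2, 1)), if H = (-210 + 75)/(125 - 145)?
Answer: -13/4 ≈ -3.2500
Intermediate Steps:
r(S, T) = -12 + 2*S (r(S, T) = -2*(6 - S) = -12 + 2*S)
V(q) = -2 + q
H = 27/4 (H = -135/(-20) = -135*(-1/20) = 27/4 ≈ 6.7500)
H + V(r(2, 1)) = 27/4 + (-2 + (-12 + 2*2)) = 27/4 + (-2 + (-12 + 4)) = 27/4 + (-2 - 8) = 27/4 - 10 = -13/4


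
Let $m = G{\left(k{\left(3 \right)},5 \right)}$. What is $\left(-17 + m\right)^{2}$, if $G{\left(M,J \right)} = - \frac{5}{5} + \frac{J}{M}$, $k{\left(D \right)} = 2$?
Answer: $\frac{961}{4} \approx 240.25$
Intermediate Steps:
$G{\left(M,J \right)} = -1 + \frac{J}{M}$ ($G{\left(M,J \right)} = \left(-5\right) \frac{1}{5} + \frac{J}{M} = -1 + \frac{J}{M}$)
$m = \frac{3}{2}$ ($m = \frac{5 - 2}{2} = \frac{1}{2} \cdot 3 = \frac{3}{2} \approx 1.5$)
$\left(-17 + m\right)^{2} = \left(-17 + \frac{3}{2}\right)^{2} = \left(- \frac{31}{2}\right)^{2} = \frac{961}{4}$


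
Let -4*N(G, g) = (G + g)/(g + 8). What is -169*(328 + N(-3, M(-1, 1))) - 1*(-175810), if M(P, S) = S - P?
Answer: 4814951/40 ≈ 1.2037e+5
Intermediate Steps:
N(G, g) = -(G + g)/(4*(8 + g)) (N(G, g) = -(G + g)/(4*(g + 8)) = -(G + g)/(4*(8 + g)))
-169*(328 + N(-3, M(-1, 1))) - 1*(-175810) = -169*(328 + (-1*(-3) - (1 - 1*(-1)))/(4*(8 + (1 - 1*(-1))))) - 1*(-175810) = -169*(328 + (3 - (1 + 1))/(4*(8 + (1 + 1)))) + 175810 = -169*(328 + (3 - 1*2)/(4*(8 + 2))) + 175810 = -169*(328 + (¼)*(3 - 2)/10) + 175810 = -169*(328 + (¼)*(⅒)*1) + 175810 = -169*(328 + 1/40) + 175810 = -169*13121/40 + 175810 = -2217449/40 + 175810 = 4814951/40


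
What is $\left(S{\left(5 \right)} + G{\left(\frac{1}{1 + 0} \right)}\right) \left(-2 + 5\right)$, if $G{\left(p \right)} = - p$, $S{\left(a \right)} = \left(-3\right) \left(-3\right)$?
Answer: $24$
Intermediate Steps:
$S{\left(a \right)} = 9$
$\left(S{\left(5 \right)} + G{\left(\frac{1}{1 + 0} \right)}\right) \left(-2 + 5\right) = \left(9 - \frac{1}{1 + 0}\right) \left(-2 + 5\right) = \left(9 - 1^{-1}\right) 3 = \left(9 - 1\right) 3 = 8 \cdot 3 = 24$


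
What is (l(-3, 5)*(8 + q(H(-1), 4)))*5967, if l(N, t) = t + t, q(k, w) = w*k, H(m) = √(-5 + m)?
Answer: 477360 + 238680*I*√6 ≈ 4.7736e+5 + 5.8464e+5*I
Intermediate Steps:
q(k, w) = k*w
l(N, t) = 2*t
(l(-3, 5)*(8 + q(H(-1), 4)))*5967 = ((2*5)*(8 + √(-5 - 1)*4))*5967 = (10*(8 + √(-6)*4))*5967 = (10*(8 + (I*√6)*4))*5967 = (10*(8 + 4*I*√6))*5967 = (80 + 40*I*√6)*5967 = 477360 + 238680*I*√6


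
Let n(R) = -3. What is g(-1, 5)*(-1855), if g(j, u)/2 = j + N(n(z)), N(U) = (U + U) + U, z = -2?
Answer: 37100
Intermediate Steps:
N(U) = 3*U (N(U) = 2*U + U = 3*U)
g(j, u) = -18 + 2*j (g(j, u) = 2*(j + 3*(-3)) = 2*(j - 9) = 2*(-9 + j) = -18 + 2*j)
g(-1, 5)*(-1855) = (-18 + 2*(-1))*(-1855) = (-18 - 2)*(-1855) = -20*(-1855) = 37100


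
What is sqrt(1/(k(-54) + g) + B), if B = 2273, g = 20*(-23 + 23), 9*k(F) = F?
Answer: sqrt(81822)/6 ≈ 47.674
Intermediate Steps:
k(F) = F/9
g = 0 (g = 20*0 = 0)
sqrt(1/(k(-54) + g) + B) = sqrt(1/((1/9)*(-54) + 0) + 2273) = sqrt(1/(-6 + 0) + 2273) = sqrt(1/(-6) + 2273) = sqrt(-1/6 + 2273) = sqrt(13637/6) = sqrt(81822)/6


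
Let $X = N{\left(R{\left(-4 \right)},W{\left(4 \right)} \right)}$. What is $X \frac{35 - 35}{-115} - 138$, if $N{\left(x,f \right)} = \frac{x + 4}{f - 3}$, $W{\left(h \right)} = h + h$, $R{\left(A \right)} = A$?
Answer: $-138$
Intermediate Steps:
$W{\left(h \right)} = 2 h$
$N{\left(x,f \right)} = \frac{4 + x}{-3 + f}$
$X = 0$ ($X = \frac{4 - 4}{-3 + 2 \cdot 4} = \frac{1}{-3 + 8} \cdot 0 = \frac{1}{5} \cdot 0 = 0$)
$X \frac{35 - 35}{-115} - 138 = 0 \frac{35 - 35}{-115} - 138 = 0 \cdot 0 \left(- \frac{1}{115}\right) - 138 = 0 \cdot 0 - 138 = 0 - 138 = -138$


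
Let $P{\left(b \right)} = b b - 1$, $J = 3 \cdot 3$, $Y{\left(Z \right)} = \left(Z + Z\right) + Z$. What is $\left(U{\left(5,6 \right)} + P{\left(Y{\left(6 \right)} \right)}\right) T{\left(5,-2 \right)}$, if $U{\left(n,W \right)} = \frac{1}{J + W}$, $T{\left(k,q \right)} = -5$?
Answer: $- \frac{4846}{3} \approx -1615.3$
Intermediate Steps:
$Y{\left(Z \right)} = 3 Z$ ($Y{\left(Z \right)} = 2 Z + Z = 3 Z$)
$J = 9$
$P{\left(b \right)} = -1 + b^{2}$ ($P{\left(b \right)} = b^{2} - 1 = -1 + b^{2}$)
$U{\left(n,W \right)} = \frac{1}{9 + W}$
$\left(U{\left(5,6 \right)} + P{\left(Y{\left(6 \right)} \right)}\right) T{\left(5,-2 \right)} = \left(\frac{1}{9 + 6} - \left(1 - \left(3 \cdot 6\right)^{2}\right)\right) \left(-5\right) = \left(\frac{1}{15} - \left(1 - 18^{2}\right)\right) \left(-5\right) = \left(\frac{1}{15} + \left(-1 + 324\right)\right) \left(-5\right) = \left(\frac{1}{15} + 323\right) \left(-5\right) = \frac{4846}{15} \left(-5\right) = - \frac{4846}{3}$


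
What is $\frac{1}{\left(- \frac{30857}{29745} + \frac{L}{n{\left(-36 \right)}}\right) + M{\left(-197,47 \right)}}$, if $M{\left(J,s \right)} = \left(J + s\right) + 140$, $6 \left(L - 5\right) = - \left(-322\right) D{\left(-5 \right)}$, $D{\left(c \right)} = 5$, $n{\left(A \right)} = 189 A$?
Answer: $- \frac{16865415}{186827594} \approx -0.090273$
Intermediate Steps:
$L = \frac{820}{3}$ ($L = 5 + \frac{\left(-1\right) \left(\left(-322\right) 5\right)}{6} = 5 + \frac{\left(-1\right) \left(-1610\right)}{6} = 5 + \frac{1}{6} \cdot 1610 = 5 + \frac{805}{3} = \frac{820}{3} \approx 273.33$)
$M{\left(J,s \right)} = 140 + J + s$
$\frac{1}{\left(- \frac{30857}{29745} + \frac{L}{n{\left(-36 \right)}}\right) + M{\left(-197,47 \right)}} = \frac{1}{\left(- \frac{30857}{29745} + \frac{820}{3 \cdot 189 \left(-36\right)}\right) + \left(140 - 197 + 47\right)} = \frac{1}{\left(\left(-30857\right) \frac{1}{29745} + \frac{820}{3 \left(-6804\right)}\right) - 10} = \frac{1}{\left(- \frac{30857}{29745} + \frac{820}{3} \left(- \frac{1}{6804}\right)\right) - 10} = \frac{1}{\left(- \frac{30857}{29745} - \frac{205}{5103}\right) - 10} = \frac{1}{- \frac{18173444}{16865415} - 10} = \frac{1}{- \frac{186827594}{16865415}} = - \frac{16865415}{186827594}$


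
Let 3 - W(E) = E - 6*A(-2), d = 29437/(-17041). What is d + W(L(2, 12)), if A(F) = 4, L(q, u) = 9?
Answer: 277301/17041 ≈ 16.273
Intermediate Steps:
d = -29437/17041 (d = 29437*(-1/17041) = -29437/17041 ≈ -1.7274)
W(E) = 27 - E (W(E) = 3 - (E - 6*4) = 3 - (E - 24) = 3 - (-24 + E) = 3 + (24 - E) = 27 - E)
d + W(L(2, 12)) = -29437/17041 + (27 - 1*9) = -29437/17041 + (27 - 9) = -29437/17041 + 18 = 277301/17041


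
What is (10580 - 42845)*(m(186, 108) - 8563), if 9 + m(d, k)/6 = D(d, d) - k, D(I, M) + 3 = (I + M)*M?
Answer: -13095363285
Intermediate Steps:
D(I, M) = -3 + M*(I + M) (D(I, M) = -3 + (I + M)*M = -3 + M*(I + M))
m(d, k) = -72 - 6*k + 12*d² (m(d, k) = -54 + 6*((-3 + d² + d*d) - k) = -54 + 6*((-3 + d² + d²) - k) = -54 + 6*((-3 + 2*d²) - k) = -54 + 6*(-3 - k + 2*d²) = -54 + (-18 - 6*k + 12*d²) = -72 - 6*k + 12*d²)
(10580 - 42845)*(m(186, 108) - 8563) = (10580 - 42845)*((-72 - 6*108 + 12*186²) - 8563) = -32265*((-72 - 648 + 12*34596) - 8563) = -32265*((-72 - 648 + 415152) - 8563) = -32265*(414432 - 8563) = -32265*405869 = -13095363285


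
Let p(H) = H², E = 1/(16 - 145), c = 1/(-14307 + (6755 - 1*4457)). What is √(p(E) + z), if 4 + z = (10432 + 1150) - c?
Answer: 2*√771834452051533/516387 ≈ 107.60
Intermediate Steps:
c = -1/12009 (c = 1/(-14307 + (6755 - 4457)) = 1/(-14307 + 2298) = 1/(-12009) = -1/12009 ≈ -8.3271e-5)
E = -1/129 (E = 1/(-129) = -1/129 ≈ -0.0077519)
z = 139040203/12009 (z = -4 + ((10432 + 1150) - 1*(-1/12009)) = -4 + (11582 + 1/12009) = -4 + 139088239/12009 = 139040203/12009 ≈ 11578.)
√(p(E) + z) = √((-1/129)² + 139040203/12009) = √(1/16641 + 139040203/12009) = √(771256010044/66613923) = 2*√771834452051533/516387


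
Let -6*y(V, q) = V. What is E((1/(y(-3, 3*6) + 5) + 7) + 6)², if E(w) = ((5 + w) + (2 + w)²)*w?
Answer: 19034940039025/1771561 ≈ 1.0745e+7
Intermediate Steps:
y(V, q) = -V/6
E(w) = w*(5 + w + (2 + w)²) (E(w) = (5 + w + (2 + w)²)*w = w*(5 + w + (2 + w)²))
E((1/(y(-3, 3*6) + 5) + 7) + 6)² = (((1/(-⅙*(-3) + 5) + 7) + 6)*(5 + ((1/(-⅙*(-3) + 5) + 7) + 6) + (2 + ((1/(-⅙*(-3) + 5) + 7) + 6))²))² = (((1/(½ + 5) + 7) + 6)*(5 + ((1/(½ + 5) + 7) + 6) + (2 + ((1/(½ + 5) + 7) + 6))²))² = (((1/(11/2) + 7) + 6)*(5 + ((1/(11/2) + 7) + 6) + (2 + ((1/(11/2) + 7) + 6))²))² = (((2/11 + 7) + 6)*(5 + ((2/11 + 7) + 6) + (2 + ((2/11 + 7) + 6))²))² = ((79/11 + 6)*(5 + (79/11 + 6) + (2 + (79/11 + 6))²))² = (145*(5 + 145/11 + (2 + 145/11)²)/11)² = (145*(5 + 145/11 + (167/11)²)/11)² = (145*(5 + 145/11 + 27889/121)/11)² = ((145/11)*(30089/121))² = (4362905/1331)² = 19034940039025/1771561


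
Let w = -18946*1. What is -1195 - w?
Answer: 17751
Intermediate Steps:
w = -18946
-1195 - w = -1195 - 1*(-18946) = -1195 + 18946 = 17751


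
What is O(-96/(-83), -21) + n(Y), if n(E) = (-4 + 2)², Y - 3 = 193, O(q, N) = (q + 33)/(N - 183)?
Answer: 21631/5644 ≈ 3.8326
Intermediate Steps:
O(q, N) = (33 + q)/(-183 + N)
Y = 196 (Y = 3 + 193 = 196)
n(E) = 4 (n(E) = (-2)² = 4)
O(-96/(-83), -21) + n(Y) = (33 - 96/(-83))/(-183 - 21) + 4 = (33 - 96*(-1/83))/(-204) + 4 = -(33 + 96/83)/204 + 4 = -1/204*2835/83 + 4 = -945/5644 + 4 = 21631/5644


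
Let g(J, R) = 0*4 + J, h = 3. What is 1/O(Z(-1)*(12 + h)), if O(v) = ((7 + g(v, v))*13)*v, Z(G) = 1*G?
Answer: 1/1560 ≈ 0.00064103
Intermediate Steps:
Z(G) = G
g(J, R) = J (g(J, R) = 0 + J = J)
O(v) = v*(91 + 13*v) (O(v) = ((7 + v)*13)*v = (91 + 13*v)*v = v*(91 + 13*v))
1/O(Z(-1)*(12 + h)) = 1/(13*(-(12 + 3))*(7 - (12 + 3))) = 1/(13*(-1*15)*(7 - 1*15)) = 1/(13*(-15)*(7 - 15)) = 1/(13*(-15)*(-8)) = 1/1560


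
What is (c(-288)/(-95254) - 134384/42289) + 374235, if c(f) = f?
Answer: 753739646782553/2014098203 ≈ 3.7423e+5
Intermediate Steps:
(c(-288)/(-95254) - 134384/42289) + 374235 = (-288/(-95254) - 134384/42289) + 374235 = (-288*(-1/95254) - 134384*1/42289) + 374235 = (144/47627 - 134384/42289) + 374235 = -6394217152/2014098203 + 374235 = 753739646782553/2014098203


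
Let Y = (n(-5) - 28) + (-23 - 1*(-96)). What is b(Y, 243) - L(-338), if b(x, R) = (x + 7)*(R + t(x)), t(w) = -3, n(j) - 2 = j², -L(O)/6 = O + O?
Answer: 14904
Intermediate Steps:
L(O) = -12*O (L(O) = -6*(O + O) = -12*O)
n(j) = 2 + j²
Y = 72 (Y = ((2 + (-5)²) - 28) + (-23 - 1*(-96)) = ((2 + 25) - 28) + (-23 + 96) = (27 - 28) + 73 = -1 + 73 = 72)
b(x, R) = (-3 + R)*(7 + x) (b(x, R) = (x + 7)*(R - 3) = (7 + x)*(-3 + R) = (-3 + R)*(7 + x))
b(Y, 243) - L(-338) = (-21 - 3*72 + 7*243 + 243*72) - (-12)*(-338) = (-21 - 216 + 1701 + 17496) - 1*4056 = 18960 - 4056 = 14904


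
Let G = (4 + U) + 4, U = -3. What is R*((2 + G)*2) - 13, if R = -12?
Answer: -181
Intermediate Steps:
G = 5 (G = (4 - 3) + 4 = 1 + 4 = 5)
R*((2 + G)*2) - 13 = -12*(2 + 5)*2 - 13 = -84*2 - 13 = -12*14 - 13 = -168 - 13 = -181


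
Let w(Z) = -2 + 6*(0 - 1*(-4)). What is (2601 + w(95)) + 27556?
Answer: 30179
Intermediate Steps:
w(Z) = 22 (w(Z) = -2 + 6*(0 + 4) = -2 + 6*4 = -2 + 24 = 22)
(2601 + w(95)) + 27556 = (2601 + 22) + 27556 = 2623 + 27556 = 30179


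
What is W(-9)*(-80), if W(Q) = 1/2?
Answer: -40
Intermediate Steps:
W(Q) = ½
W(-9)*(-80) = (½)*(-80) = -40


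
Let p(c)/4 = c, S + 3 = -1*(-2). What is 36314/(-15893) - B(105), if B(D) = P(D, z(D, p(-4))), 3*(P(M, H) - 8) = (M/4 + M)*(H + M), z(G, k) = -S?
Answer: -147734491/31786 ≈ -4647.8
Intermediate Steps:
S = -1 (S = -3 - 1*(-2) = -3 + 2 = -1)
p(c) = 4*c
z(G, k) = 1 (z(G, k) = -1*(-1) = 1)
P(M, H) = 8 + 5*M*(H + M)/12 (P(M, H) = 8 + ((M/4 + M)*(H + M))/3 = 8 + ((5*M/4)*(H + M))/3 = 8 + (5*M*(H + M)/4)/3 = 8 + 5*M*(H + M)/12)
B(D) = 8 + 5*D/12 + 5*D**2/12 (B(D) = 8 + 5*D**2/12 + (5/12)*1*D = 8 + 5*D**2/12 + 5*D/12 = 8 + 5*D/12 + 5*D**2/12)
36314/(-15893) - B(105) = 36314/(-15893) - (8 + (5/12)*105 + (5/12)*105**2) = 36314*(-1/15893) - (8 + 175/4 + (5/12)*11025) = -36314/15893 - (8 + 175/4 + 18375/4) = -36314/15893 - 1*9291/2 = -36314/15893 - 9291/2 = -147734491/31786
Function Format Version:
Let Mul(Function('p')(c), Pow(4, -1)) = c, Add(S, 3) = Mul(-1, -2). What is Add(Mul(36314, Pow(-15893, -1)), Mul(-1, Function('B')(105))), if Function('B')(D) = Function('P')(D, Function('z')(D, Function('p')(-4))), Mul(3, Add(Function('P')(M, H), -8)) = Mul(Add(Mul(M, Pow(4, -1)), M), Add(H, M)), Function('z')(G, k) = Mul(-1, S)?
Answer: Rational(-147734491, 31786) ≈ -4647.8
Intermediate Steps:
S = -1 (S = Add(-3, Mul(-1, -2)) = Add(-3, 2) = -1)
Function('p')(c) = Mul(4, c)
Function('z')(G, k) = 1 (Function('z')(G, k) = Mul(-1, -1) = 1)
Function('P')(M, H) = Add(8, Mul(Rational(5, 12), M, Add(H, M))) (Function('P')(M, H) = Add(8, Mul(Rational(1, 3), Mul(Add(Mul(M, Pow(4, -1)), M), Add(H, M)))) = Add(8, Mul(Rational(1, 3), Mul(Add(Mul(M, Rational(1, 4)), M), Add(H, M)))) = Add(8, Mul(Rational(1, 3), Mul(Add(Mul(Rational(1, 4), M), M), Add(H, M)))) = Add(8, Mul(Rational(1, 3), Mul(Mul(Rational(5, 4), M), Add(H, M)))) = Add(8, Mul(Rational(1, 3), Mul(Rational(5, 4), M, Add(H, M)))) = Add(8, Mul(Rational(5, 12), M, Add(H, M))))
Function('B')(D) = Add(8, Mul(Rational(5, 12), D), Mul(Rational(5, 12), Pow(D, 2))) (Function('B')(D) = Add(8, Mul(Rational(5, 12), Pow(D, 2)), Mul(Rational(5, 12), 1, D)) = Add(8, Mul(Rational(5, 12), Pow(D, 2)), Mul(Rational(5, 12), D)) = Add(8, Mul(Rational(5, 12), D), Mul(Rational(5, 12), Pow(D, 2))))
Add(Mul(36314, Pow(-15893, -1)), Mul(-1, Function('B')(105))) = Add(Mul(36314, Pow(-15893, -1)), Mul(-1, Add(8, Mul(Rational(5, 12), 105), Mul(Rational(5, 12), Pow(105, 2))))) = Add(Mul(36314, Rational(-1, 15893)), Mul(-1, Add(8, Rational(175, 4), Mul(Rational(5, 12), 11025)))) = Add(Rational(-36314, 15893), Mul(-1, Add(8, Rational(175, 4), Rational(18375, 4)))) = Add(Rational(-36314, 15893), Mul(-1, Rational(9291, 2))) = Add(Rational(-36314, 15893), Rational(-9291, 2)) = Rational(-147734491, 31786)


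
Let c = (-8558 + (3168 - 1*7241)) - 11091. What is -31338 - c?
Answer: -7616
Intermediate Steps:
c = -23722 (c = (-8558 + (3168 - 7241)) - 11091 = (-8558 - 4073) - 11091 = -12631 - 11091 = -23722)
-31338 - c = -31338 - 1*(-23722) = -31338 + 23722 = -7616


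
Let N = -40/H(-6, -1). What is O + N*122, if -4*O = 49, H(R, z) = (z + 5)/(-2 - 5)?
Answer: 34111/4 ≈ 8527.8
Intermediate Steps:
H(R, z) = -5/7 - z/7 (H(R, z) = (5 + z)/(-7) = (5 + z)*(-⅐) = -5/7 - z/7)
O = -49/4 (O = -¼*49 = -49/4 ≈ -12.250)
N = 70 (N = -40/(-5/7 - ⅐*(-1)) = -40/(-5/7 + ⅐) = -40/(-4/7) = -40*(-7/4) = 70)
O + N*122 = -49/4 + 70*122 = -49/4 + 8540 = 34111/4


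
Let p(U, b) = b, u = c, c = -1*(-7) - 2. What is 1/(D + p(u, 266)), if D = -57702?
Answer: -1/57436 ≈ -1.7411e-5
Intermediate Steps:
c = 5 (c = 7 - 2 = 5)
u = 5
1/(D + p(u, 266)) = 1/(-57702 + 266) = 1/(-57436) = -1/57436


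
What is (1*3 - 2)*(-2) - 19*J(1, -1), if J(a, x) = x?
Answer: 17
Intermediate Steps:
(1*3 - 2)*(-2) - 19*J(1, -1) = (1*3 - 2)*(-2) - 19*(-1) = (3 - 2)*(-2) + 19 = 1*(-2) + 19 = -2 + 19 = 17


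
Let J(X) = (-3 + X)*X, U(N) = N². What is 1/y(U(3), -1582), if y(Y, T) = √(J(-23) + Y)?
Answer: √607/607 ≈ 0.040589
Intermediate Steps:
J(X) = X*(-3 + X)
y(Y, T) = √(598 + Y) (y(Y, T) = √(-23*(-3 - 23) + Y) = √(-23*(-26) + Y) = √(598 + Y))
1/y(U(3), -1582) = 1/(√(598 + 3²)) = 1/(√(598 + 9)) = 1/(√607) = √607/607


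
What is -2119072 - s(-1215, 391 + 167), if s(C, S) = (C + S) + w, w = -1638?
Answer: -2116777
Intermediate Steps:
s(C, S) = -1638 + C + S (s(C, S) = (C + S) - 1638 = -1638 + C + S)
-2119072 - s(-1215, 391 + 167) = -2119072 - (-1638 - 1215 + (391 + 167)) = -2119072 - (-1638 - 1215 + 558) = -2119072 - 1*(-2295) = -2119072 + 2295 = -2116777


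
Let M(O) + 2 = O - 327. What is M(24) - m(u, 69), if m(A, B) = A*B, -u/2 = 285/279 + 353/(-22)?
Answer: -811002/341 ≈ -2378.3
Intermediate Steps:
M(O) = -329 + O (M(O) = -2 + (O - 327) = -2 + (-327 + O) = -329 + O)
u = 30739/1023 (u = -2*(285/279 + 353/(-22)) = -2*(285*(1/279) + 353*(-1/22)) = -2*(95/93 - 353/22) = -2*(-30739/2046) = 30739/1023 ≈ 30.048)
M(24) - m(u, 69) = (-329 + 24) - 30739*69/1023 = -305 - 1*706997/341 = -305 - 706997/341 = -811002/341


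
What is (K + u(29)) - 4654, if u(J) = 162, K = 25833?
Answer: 21341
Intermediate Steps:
(K + u(29)) - 4654 = (25833 + 162) - 4654 = 25995 - 4654 = 21341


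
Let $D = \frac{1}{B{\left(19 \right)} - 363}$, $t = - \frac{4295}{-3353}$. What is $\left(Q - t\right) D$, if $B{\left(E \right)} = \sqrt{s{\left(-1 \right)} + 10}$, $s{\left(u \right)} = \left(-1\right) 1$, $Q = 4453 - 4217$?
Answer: $- \frac{787013}{1207080} \approx -0.652$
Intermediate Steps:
$Q = 236$ ($Q = 4453 - 4217 = 236$)
$s{\left(u \right)} = -1$
$t = \frac{4295}{3353}$ ($t = \left(-4295\right) \left(- \frac{1}{3353}\right) = \frac{4295}{3353} \approx 1.2809$)
$B{\left(E \right)} = 3$ ($B{\left(E \right)} = \sqrt{-1 + 10} = \sqrt{9} = 3$)
$D = - \frac{1}{360}$ ($D = \frac{1}{3 - 363} = \frac{1}{-360} = - \frac{1}{360} \approx -0.0027778$)
$\left(Q - t\right) D = \left(236 - \frac{4295}{3353}\right) \left(- \frac{1}{360}\right) = \frac{787013}{3353} \left(- \frac{1}{360}\right) = - \frac{787013}{1207080}$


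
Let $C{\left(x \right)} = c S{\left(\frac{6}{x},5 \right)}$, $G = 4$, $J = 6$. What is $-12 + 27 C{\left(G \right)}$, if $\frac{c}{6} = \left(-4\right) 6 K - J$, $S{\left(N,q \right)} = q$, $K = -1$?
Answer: $14568$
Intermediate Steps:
$c = 108$ ($c = 6 \left(\left(-4\right) 6 \left(-1\right) - 6\right) = 6 \left(\left(-24\right) \left(-1\right) - 6\right) = 6 \left(24 - 6\right) = 6 \cdot 18 = 108$)
$C{\left(x \right)} = 540$ ($C{\left(x \right)} = 108 \cdot 5 = 540$)
$-12 + 27 C{\left(G \right)} = -12 + 27 \cdot 540 = -12 + 14580 = 14568$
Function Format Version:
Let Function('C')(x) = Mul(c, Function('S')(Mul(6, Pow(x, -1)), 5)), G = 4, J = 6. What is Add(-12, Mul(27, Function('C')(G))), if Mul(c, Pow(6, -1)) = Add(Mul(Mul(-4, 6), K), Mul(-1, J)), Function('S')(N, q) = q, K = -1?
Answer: 14568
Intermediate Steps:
c = 108 (c = Mul(6, Add(Mul(Mul(-4, 6), -1), Mul(-1, 6))) = Mul(6, Add(Mul(-24, -1), -6)) = Mul(6, Add(24, -6)) = Mul(6, 18) = 108)
Function('C')(x) = 540 (Function('C')(x) = Mul(108, 5) = 540)
Add(-12, Mul(27, Function('C')(G))) = Add(-12, Mul(27, 540)) = Add(-12, 14580) = 14568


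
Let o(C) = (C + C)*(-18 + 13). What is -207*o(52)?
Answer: 107640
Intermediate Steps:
o(C) = -10*C (o(C) = (2*C)*(-5) = -10*C)
-207*o(52) = -(-2070)*52 = -207*(-520) = 107640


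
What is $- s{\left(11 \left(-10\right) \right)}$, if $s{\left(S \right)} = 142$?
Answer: $-142$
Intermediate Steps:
$- s{\left(11 \left(-10\right) \right)} = \left(-1\right) 142 = -142$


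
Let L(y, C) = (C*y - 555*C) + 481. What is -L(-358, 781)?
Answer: 712572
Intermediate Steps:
L(y, C) = 481 - 555*C + C*y (L(y, C) = (-555*C + C*y) + 481 = 481 - 555*C + C*y)
-L(-358, 781) = -(481 - 555*781 + 781*(-358)) = -(481 - 433455 - 279598) = -1*(-712572) = 712572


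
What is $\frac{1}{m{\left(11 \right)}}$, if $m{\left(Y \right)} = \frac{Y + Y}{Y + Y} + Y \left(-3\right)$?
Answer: $- \frac{1}{32} \approx -0.03125$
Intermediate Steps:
$m{\left(Y \right)} = 1 - 3 Y$ ($m{\left(Y \right)} = \frac{2 Y}{2 Y} - 3 Y = 2 Y \frac{1}{2 Y} - 3 Y = 1 - 3 Y$)
$\frac{1}{m{\left(11 \right)}} = \frac{1}{1 - 33} = \frac{1}{-32} = - \frac{1}{32}$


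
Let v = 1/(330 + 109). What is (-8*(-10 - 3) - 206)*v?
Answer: -102/439 ≈ -0.23235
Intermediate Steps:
v = 1/439 ≈ 0.0022779
(-8*(-10 - 3) - 206)*v = (-8*(-10 - 3) - 206)*(1/439) = (-8*(-13) - 206)*(1/439) = (104 - 206)*(1/439) = -102*1/439 = -102/439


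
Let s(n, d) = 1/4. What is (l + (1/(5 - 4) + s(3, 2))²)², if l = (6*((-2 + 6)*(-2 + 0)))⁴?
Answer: 7213900036571761/256 ≈ 2.8179e+13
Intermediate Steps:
s(n, d) = ¼
l = 5308416 (l = (6*(4*(-2)))⁴ = (6*(-8))⁴ = (-48)⁴ = 5308416)
(l + (1/(5 - 4) + s(3, 2))²)² = (5308416 + (1/(5 - 4) + ¼)²)² = (5308416 + (1/1 + ¼)²)² = (5308416 + (1 + ¼)²)² = (5308416 + (5/4)²)² = (5308416 + 25/16)² = (84934681/16)² = 7213900036571761/256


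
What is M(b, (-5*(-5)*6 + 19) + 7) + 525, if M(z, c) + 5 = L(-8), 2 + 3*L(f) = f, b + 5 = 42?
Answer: 1550/3 ≈ 516.67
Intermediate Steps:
b = 37 (b = -5 + 42 = 37)
L(f) = -⅔ + f/3
M(z, c) = -25/3 (M(z, c) = -5 + (-⅔ + (⅓)*(-8)) = -5 + (-⅔ - 8/3) = -5 - 10/3 = -25/3)
M(b, (-5*(-5)*6 + 19) + 7) + 525 = -25/3 + 525 = 1550/3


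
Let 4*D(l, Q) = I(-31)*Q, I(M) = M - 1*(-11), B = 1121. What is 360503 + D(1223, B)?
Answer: 354898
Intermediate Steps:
I(M) = 11 + M (I(M) = M + 11 = 11 + M)
D(l, Q) = -5*Q (D(l, Q) = ((11 - 31)*Q)/4 = (-20*Q)/4 = -5*Q)
360503 + D(1223, B) = 360503 - 5*1121 = 360503 - 5605 = 354898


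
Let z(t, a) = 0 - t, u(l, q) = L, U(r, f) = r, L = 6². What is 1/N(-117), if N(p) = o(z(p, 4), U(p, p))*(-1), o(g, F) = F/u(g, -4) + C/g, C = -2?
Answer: 468/1529 ≈ 0.30608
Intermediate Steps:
L = 36
u(l, q) = 36
z(t, a) = -t
o(g, F) = -2/g + F/36 (o(g, F) = F/36 - 2/g = -2/g + F/36)
N(p) = -2/p - p/36 (N(p) = (-2*(-1/p) + p/36)*(-1) = (-(-2)/p + p/36)*(-1) = (2/p + p/36)*(-1) = -2/p - p/36)
1/N(-117) = 1/(-2/(-117) - 1/36*(-117)) = 1/(-2*(-1/117) + 13/4) = 1/(2/117 + 13/4) = 1/(1529/468) = 468/1529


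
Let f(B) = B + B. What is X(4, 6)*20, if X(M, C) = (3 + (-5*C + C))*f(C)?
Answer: -5040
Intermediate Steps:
f(B) = 2*B
X(M, C) = 2*C*(3 - 4*C) (X(M, C) = (3 + (-5*C + C))*(2*C) = (3 - 4*C)*(2*C) = 2*C*(3 - 4*C))
X(4, 6)*20 = (2*6*(3 - 4*6))*20 = (2*6*(3 - 24))*20 = (2*6*(-21))*20 = -252*20 = -5040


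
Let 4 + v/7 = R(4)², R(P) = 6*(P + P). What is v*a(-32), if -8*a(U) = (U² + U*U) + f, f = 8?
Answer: -4137700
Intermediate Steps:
R(P) = 12*P (R(P) = 6*(2*P) = 12*P)
a(U) = -1 - U²/4 (a(U) = -((U² + U*U) + 8)/8 = -((U² + U²) + 8)/8 = -(2*U² + 8)/8 = -(8 + 2*U²)/8 = -1 - U²/4)
v = 16100 (v = -28 + 7*(12*4)² = -28 + 7*48² = -28 + 7*2304 = -28 + 16128 = 16100)
v*a(-32) = 16100*(-1 - ¼*(-32)²) = 16100*(-1 - ¼*1024) = 16100*(-1 - 256) = 16100*(-257) = -4137700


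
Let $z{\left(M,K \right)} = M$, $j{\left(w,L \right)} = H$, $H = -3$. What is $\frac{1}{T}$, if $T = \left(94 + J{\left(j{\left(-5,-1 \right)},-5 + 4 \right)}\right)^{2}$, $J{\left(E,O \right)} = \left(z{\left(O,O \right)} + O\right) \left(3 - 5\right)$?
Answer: $\frac{1}{9604} \approx 0.00010412$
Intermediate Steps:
$j{\left(w,L \right)} = -3$
$J{\left(E,O \right)} = - 4 O$ ($J{\left(E,O \right)} = \left(O + O\right) \left(3 - 5\right) = 2 O \left(-2\right) = - 4 O$)
$T = 9604$ ($T = \left(94 - 4 \left(-5 + 4\right)\right)^{2} = \left(94 - -4\right)^{2} = \left(94 + 4\right)^{2} = 98^{2} = 9604$)
$\frac{1}{T} = \frac{1}{9604}$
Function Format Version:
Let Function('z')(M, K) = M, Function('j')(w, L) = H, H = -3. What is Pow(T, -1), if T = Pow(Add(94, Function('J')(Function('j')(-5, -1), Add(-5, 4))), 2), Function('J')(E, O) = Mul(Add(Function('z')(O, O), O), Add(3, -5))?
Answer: Rational(1, 9604) ≈ 0.00010412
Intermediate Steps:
Function('j')(w, L) = -3
Function('J')(E, O) = Mul(-4, O) (Function('J')(E, O) = Mul(Add(O, O), Add(3, -5)) = Mul(Mul(2, O), -2) = Mul(-4, O))
T = 9604 (T = Pow(Add(94, Mul(-4, Add(-5, 4))), 2) = Pow(Add(94, Mul(-4, -1)), 2) = Pow(Add(94, 4), 2) = Pow(98, 2) = 9604)
Pow(T, -1) = Pow(9604, -1) = Rational(1, 9604)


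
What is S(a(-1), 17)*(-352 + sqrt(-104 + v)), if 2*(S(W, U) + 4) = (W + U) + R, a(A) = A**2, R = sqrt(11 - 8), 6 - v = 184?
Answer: -(10 + sqrt(3))*(352 - I*sqrt(282))/2 ≈ -2064.8 + 98.507*I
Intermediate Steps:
v = -178 (v = 6 - 1*184 = 6 - 184 = -178)
R = sqrt(3) ≈ 1.7320
S(W, U) = -4 + U/2 + W/2 + sqrt(3)/2 (S(W, U) = -4 + ((W + U) + sqrt(3))/2 = -4 + ((U + W) + sqrt(3))/2 = -4 + (U + W + sqrt(3))/2 = -4 + (U/2 + W/2 + sqrt(3)/2) = -4 + U/2 + W/2 + sqrt(3)/2)
S(a(-1), 17)*(-352 + sqrt(-104 + v)) = (-4 + (1/2)*17 + (1/2)*(-1)**2 + sqrt(3)/2)*(-352 + sqrt(-104 - 178)) = (-4 + 17/2 + (1/2)*1 + sqrt(3)/2)*(-352 + sqrt(-282)) = (-4 + 17/2 + 1/2 + sqrt(3)/2)*(-352 + I*sqrt(282)) = (5 + sqrt(3)/2)*(-352 + I*sqrt(282)) = (-352 + I*sqrt(282))*(5 + sqrt(3)/2)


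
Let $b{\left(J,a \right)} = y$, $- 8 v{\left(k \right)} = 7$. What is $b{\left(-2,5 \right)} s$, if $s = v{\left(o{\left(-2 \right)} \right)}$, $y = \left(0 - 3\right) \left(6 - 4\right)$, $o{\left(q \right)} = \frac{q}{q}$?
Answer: $\frac{21}{4} \approx 5.25$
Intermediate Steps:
$o{\left(q \right)} = 1$
$v{\left(k \right)} = - \frac{7}{8}$ ($v{\left(k \right)} = \left(- \frac{1}{8}\right) 7 = - \frac{7}{8}$)
$y = -6$ ($y = \left(-3\right) 2 = -6$)
$s = - \frac{7}{8} \approx -0.875$
$b{\left(J,a \right)} = -6$
$b{\left(-2,5 \right)} s = \left(-6\right) \left(- \frac{7}{8}\right) = \frac{21}{4}$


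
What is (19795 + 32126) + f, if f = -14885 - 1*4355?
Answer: 32681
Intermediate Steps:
f = -19240 (f = -14885 - 4355 = -19240)
(19795 + 32126) + f = (19795 + 32126) - 19240 = 51921 - 19240 = 32681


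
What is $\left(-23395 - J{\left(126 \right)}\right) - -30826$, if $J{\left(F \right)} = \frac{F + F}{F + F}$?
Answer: $7430$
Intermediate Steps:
$J{\left(F \right)} = 1$ ($J{\left(F \right)} = \frac{2 F}{2 F} = 2 F \frac{1}{2 F} = 1$)
$\left(-23395 - J{\left(126 \right)}\right) - -30826 = \left(-23395 - 1\right) - -30826 = \left(-23395 - 1\right) + 30826 = -23396 + 30826 = 7430$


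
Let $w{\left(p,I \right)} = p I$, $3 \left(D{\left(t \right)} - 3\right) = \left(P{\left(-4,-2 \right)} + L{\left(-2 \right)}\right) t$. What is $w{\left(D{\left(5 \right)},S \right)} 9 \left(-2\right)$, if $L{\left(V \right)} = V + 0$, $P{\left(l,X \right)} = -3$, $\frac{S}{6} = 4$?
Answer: $2304$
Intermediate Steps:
$S = 24$ ($S = 6 \cdot 4 = 24$)
$L{\left(V \right)} = V$
$D{\left(t \right)} = 3 - \frac{5 t}{3}$ ($D{\left(t \right)} = 3 + \frac{\left(-3 - 2\right) t}{3} = 3 + \frac{\left(-5\right) t}{3} = 3 - \frac{5 t}{3}$)
$w{\left(p,I \right)} = I p$
$w{\left(D{\left(5 \right)},S \right)} 9 \left(-2\right) = 24 \left(3 - \frac{25}{3}\right) 9 \left(-2\right) = 24 \left(- \frac{16}{3}\right) 9 \left(-2\right) = \left(-128\right) 9 \left(-2\right) = \left(-1152\right) \left(-2\right) = 2304$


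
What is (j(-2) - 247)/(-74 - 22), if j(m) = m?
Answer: 83/32 ≈ 2.5938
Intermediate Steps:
(j(-2) - 247)/(-74 - 22) = (-2 - 247)/(-74 - 22) = -249/(-96) = -249*(-1/96) = 83/32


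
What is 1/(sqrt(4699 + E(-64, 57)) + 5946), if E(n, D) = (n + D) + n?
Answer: 2973/17675144 - sqrt(1157)/17675144 ≈ 0.00016628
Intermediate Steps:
E(n, D) = D + 2*n (E(n, D) = (D + n) + n = D + 2*n)
1/(sqrt(4699 + E(-64, 57)) + 5946) = 1/(sqrt(4699 + (57 + 2*(-64))) + 5946) = 1/(sqrt(4699 + (57 - 128)) + 5946) = 1/(sqrt(4699 - 71) + 5946) = 1/(sqrt(4628) + 5946) = 1/(2*sqrt(1157) + 5946) = 1/(5946 + 2*sqrt(1157))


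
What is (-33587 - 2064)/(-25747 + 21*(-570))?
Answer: 35651/37717 ≈ 0.94522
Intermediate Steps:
(-33587 - 2064)/(-25747 + 21*(-570)) = -35651/(-25747 - 11970) = -35651/(-37717) = -35651*(-1/37717) = 35651/37717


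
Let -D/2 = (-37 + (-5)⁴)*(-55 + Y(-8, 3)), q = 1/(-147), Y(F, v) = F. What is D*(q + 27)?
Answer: 1999872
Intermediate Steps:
q = -1/147 ≈ -0.0068027
D = 74088 (D = -2*(-37 + (-5)⁴)*(-55 - 8) = -2*(-37 + 625)*(-63) = -1176*(-63) = -2*(-37044) = 74088)
D*(q + 27) = 74088*(-1/147 + 27) = 74088*(3968/147) = 1999872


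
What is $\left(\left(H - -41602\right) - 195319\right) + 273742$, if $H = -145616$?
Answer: $-25591$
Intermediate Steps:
$\left(\left(H - -41602\right) - 195319\right) + 273742 = \left(\left(-145616 - -41602\right) - 195319\right) + 273742 = \left(\left(-145616 + 41602\right) - 195319\right) + 273742 = \left(-104014 - 195319\right) + 273742 = -299333 + 273742 = -25591$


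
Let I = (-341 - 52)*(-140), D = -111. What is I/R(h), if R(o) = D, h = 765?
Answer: -18340/37 ≈ -495.68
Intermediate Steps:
R(o) = -111
I = 55020 (I = -393*(-140) = 55020)
I/R(h) = 55020/(-111) = 55020*(-1/111) = -18340/37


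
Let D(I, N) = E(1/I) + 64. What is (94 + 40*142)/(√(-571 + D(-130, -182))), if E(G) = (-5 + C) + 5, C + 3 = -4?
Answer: -2887*I*√514/257 ≈ -254.68*I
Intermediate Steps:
C = -7 (C = -3 - 4 = -7)
E(G) = -7 (E(G) = (-5 - 7) + 5 = -12 + 5 = -7)
D(I, N) = 57 (D(I, N) = -7 + 64 = 57)
(94 + 40*142)/(√(-571 + D(-130, -182))) = (94 + 40*142)/(√(-571 + 57)) = (94 + 5680)/(√(-514)) = 5774/((I*√514)) = 5774*(-I*√514/514) = -2887*I*√514/257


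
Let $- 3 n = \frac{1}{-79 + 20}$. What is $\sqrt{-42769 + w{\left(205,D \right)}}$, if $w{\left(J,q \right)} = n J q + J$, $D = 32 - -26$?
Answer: $\frac{i \sqrt{1331383026}}{177} \approx 206.15 i$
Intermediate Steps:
$n = \frac{1}{177}$ ($n = - \frac{1}{3 \left(-79 + 20\right)} = - \frac{1}{3 \left(-59\right)} = \left(- \frac{1}{3}\right) \left(- \frac{1}{59}\right) = \frac{1}{177} \approx 0.0056497$)
$D = 58$ ($D = 32 + 26 = 58$)
$w{\left(J,q \right)} = J + \frac{J q}{177}$ ($w{\left(J,q \right)} = \frac{J}{177} q + J = \frac{J q}{177} + J = J + \frac{J q}{177}$)
$\sqrt{-42769 + w{\left(205,D \right)}} = \sqrt{-42769 + \frac{1}{177} \cdot 205 \left(177 + 58\right)} = \sqrt{-42769 + \frac{1}{177} \cdot 205 \cdot 235} = \sqrt{-42769 + \frac{48175}{177}} = \sqrt{- \frac{7521938}{177}} = \frac{i \sqrt{1331383026}}{177}$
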